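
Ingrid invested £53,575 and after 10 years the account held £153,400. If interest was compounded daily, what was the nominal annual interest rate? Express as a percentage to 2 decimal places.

10.52%

The 3650-period growth factor is 153,400/53,575 = 2.86328.
r/365 = 2.86328^(1/3650) − 1 ≈ 0.000288251, so r ≈ 365·0.000288251 = 10.52118%.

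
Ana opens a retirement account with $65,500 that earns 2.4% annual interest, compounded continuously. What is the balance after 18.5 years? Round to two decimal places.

A = P·e^(rt) = 65,500·e^(0.024·18.5) = 65,500·e^0.444.
e^0.444 ≈ 1.55893048562, so A ≈ 102,109.9468.

$102,109.95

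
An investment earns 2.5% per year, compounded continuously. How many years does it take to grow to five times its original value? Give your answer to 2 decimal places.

e^(0.025t) = 5, so 0.025t = ln 5 ≈ 1.6094.
t ≈ 1.6094/0.025 ≈ 64.3775.

64.38 years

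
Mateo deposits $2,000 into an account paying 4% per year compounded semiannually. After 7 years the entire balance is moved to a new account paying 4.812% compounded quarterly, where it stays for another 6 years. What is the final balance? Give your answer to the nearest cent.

$3,516.20

After 7 years at 4%: 2,000 × 1.319478763 ≈ 2,638.9575.
Then 6 years at 4.812%: 2,638.9575 × 1.33242042 ≈ 3,516.2009.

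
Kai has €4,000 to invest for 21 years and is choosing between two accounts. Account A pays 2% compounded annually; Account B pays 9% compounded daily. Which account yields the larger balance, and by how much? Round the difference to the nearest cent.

Account A growth factor: (1 + 0.02)^21 ≈ 1.515666344; balance ≈ 6,062.6654.
Account B growth factor: (1 + 0.09/365)^7665 ≈ 6.6178267106; balance ≈ 26,471.3068.
Account B is larger by 20,408.6415.

Account B, by €20,408.64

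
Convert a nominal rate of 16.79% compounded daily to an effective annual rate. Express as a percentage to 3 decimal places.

One year is 365 periods at 0.00046 each: (1 + 0.00046)^365 ≈ 1.182773.
EAR = 1.182773 − 1 ≈ 18.27727%.

18.277%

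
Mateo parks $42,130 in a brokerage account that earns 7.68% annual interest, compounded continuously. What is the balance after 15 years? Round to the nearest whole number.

$133,321

A = P·e^(rt) = 42,130·e^(0.0768·15) = 42,130·e^1.152.
e^1.152 ≈ 3.16451561611, so A ≈ 133,321.0429.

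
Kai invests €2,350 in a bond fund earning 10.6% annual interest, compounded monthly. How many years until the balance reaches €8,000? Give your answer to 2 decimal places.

We need (1 + 0.00883333)^(12t) = 3.4043, so 12t = ln 3.4043 / ln 1.008833 ≈ 139.2938.
t ≈ 139.2938/12 = 11.6078 years.

11.61 years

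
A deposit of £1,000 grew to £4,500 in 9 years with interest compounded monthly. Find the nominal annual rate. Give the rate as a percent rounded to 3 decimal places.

(1 + r/12)^108 = 4,500/1,000 = 4.5.
1 + r/12 = 4.5^(1/108) ≈ 1.014024, so r/12 ≈ 0.0140241.
r ≈ 12·0.0140241 = 16.82888%.

16.829%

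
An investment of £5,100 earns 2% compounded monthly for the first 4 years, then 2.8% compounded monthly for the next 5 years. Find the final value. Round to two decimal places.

£6,353.53

After 4 years at 2%: 5,100 × 1.083214931 ≈ 5,524.3961.
Then 5 years at 2.8%: 5,524.3961 × 1.150086228 ≈ 6,353.5319.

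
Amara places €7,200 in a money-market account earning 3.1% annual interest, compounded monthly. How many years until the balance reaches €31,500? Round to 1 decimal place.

(1 + 0.00258333)^(12t) = 31,500/7,200 = 4.375.
12t·ln(1 + 0.00258333) = ln(4.375); 12t = 1.4759/0.00258 ≈ 572.0563.
t ≈ 47.6714 years.

47.7 years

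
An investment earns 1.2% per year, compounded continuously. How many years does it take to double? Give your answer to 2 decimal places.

57.76 years

e^(0.012t) = 2, so 0.012t = ln 2 ≈ 0.69315.
t ≈ 0.69315/0.012 ≈ 57.7623.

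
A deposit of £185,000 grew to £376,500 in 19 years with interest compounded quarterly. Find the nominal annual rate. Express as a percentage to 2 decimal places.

3.76%

The 76-period growth factor is 376,500/185,000 = 2.03514.
r/4 = 2.03514^(1/76) − 1 ≈ 0.00939335, so r ≈ 4·0.00939335 = 3.75734%.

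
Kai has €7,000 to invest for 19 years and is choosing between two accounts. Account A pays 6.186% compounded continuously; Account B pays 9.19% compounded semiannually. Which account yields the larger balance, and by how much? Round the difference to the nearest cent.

Account A growth factor: e^(0.06186·19) = e^1.17534 ≈ 3.2392440996; balance ≈ 22,674.7087.
Account B growth factor: (1 + 0.04595)^38 ≈ 5.5133443958; balance ≈ 38,593.4108.
Account B is larger by 15,918.7021.

Account B, by €15,918.70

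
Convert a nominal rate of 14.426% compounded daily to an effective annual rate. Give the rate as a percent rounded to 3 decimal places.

EAR = (1 + 14.426%/365)^365 − 1 = (1 + 0.000395233)^365 − 1.
(1 + 0.000395233)^365 ≈ 1.155151, so EAR ≈ 15.51515%.

15.515%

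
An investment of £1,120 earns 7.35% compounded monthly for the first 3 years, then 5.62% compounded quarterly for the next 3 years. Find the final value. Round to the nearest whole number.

£1,650

Phase 1: 1,120·(1 + 0.006125)^36 ≈ 1,395.3652.
Phase 2: 1,395.3652·(1 + 0.01405)^12 ≈ 1,649.6823.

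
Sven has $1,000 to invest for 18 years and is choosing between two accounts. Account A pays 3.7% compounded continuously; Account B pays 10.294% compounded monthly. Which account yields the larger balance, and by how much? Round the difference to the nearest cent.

Account B, by $4,381.78

Account A growth factor: e^(0.037·18) = e^0.666 ≈ 1.946435984; balance ≈ 1,946.4360.
Account B growth factor: (1 + 0.10294/12)^216 ≈ 6.328211657; balance ≈ 6,328.2117.
Account B is larger by 4,381.7757.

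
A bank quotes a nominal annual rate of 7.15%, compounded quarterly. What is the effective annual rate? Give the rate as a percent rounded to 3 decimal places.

7.344%

One year is 4 periods at 0.017875 each: (1 + 0.017875)^4 ≈ 1.07344.
EAR = 1.07344 − 1 ≈ 7.34400%.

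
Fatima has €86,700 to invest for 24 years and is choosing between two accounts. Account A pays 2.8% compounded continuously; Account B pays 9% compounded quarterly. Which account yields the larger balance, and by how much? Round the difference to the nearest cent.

Account A growth factor: e^(0.028·24) = e^0.672 ≈ 1.95814970636; balance ≈ 169,771.5795.
Account B growth factor: (1 + 0.0225)^96 ≈ 8.46600267224; balance ≈ 734,002.4317.
Account B is larger by 564,230.8521.

Account B, by €564,230.85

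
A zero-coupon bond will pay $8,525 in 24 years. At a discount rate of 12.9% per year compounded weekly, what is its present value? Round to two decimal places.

Growth factor = (1 + 0.129/52)^1248 ≈ 22.02473431.
P = 8,525/22.02473431 ≈ 387.0648.

$387.06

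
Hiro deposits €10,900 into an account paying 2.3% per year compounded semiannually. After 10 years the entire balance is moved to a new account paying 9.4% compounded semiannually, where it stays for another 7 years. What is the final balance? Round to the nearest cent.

€26,061.40

Phase 1: 10,900·(1 + 0.0115)^20 ≈ 13,700.7468.
Phase 2: 13,700.7468·(1 + 0.047)^14 ≈ 26,061.4025.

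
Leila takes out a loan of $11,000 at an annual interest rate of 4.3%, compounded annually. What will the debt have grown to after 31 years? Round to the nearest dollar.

Annual rate = 4.3% = 0.043; years = 31.
A = 11,000·(1 + 0.043)^31 ≈ 11,000·3.6881923375 ≈ 40,570.1157.

$40,570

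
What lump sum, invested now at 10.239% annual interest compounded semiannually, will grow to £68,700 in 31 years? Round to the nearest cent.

Periodic rate = 10.239%/2 = 0.051195; 62 periods.
P = 68,700/(1 + 0.051195)^62 ≈ 68,700/22.098549229 ≈ 3,108.8014.

£3,108.80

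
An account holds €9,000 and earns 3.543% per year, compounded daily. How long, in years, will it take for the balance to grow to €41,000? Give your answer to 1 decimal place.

42.8 years

We need (1 + 0.0000970685)^(365t) = 4.5556, so 365t = ln 4.5556 / ln 1.000097 ≈ 15622.1760.
t ≈ 15622.1760/365 = 42.8005 years.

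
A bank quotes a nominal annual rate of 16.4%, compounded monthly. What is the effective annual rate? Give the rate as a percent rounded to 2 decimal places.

17.69%

One year is 12 periods at 0.0136667 each: (1 + 0.0136667)^12 ≈ 1.176907.
EAR = 1.176907 − 1 ≈ 17.69066%.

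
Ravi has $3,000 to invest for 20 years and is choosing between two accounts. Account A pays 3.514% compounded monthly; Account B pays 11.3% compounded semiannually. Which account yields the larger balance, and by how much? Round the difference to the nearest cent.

Account B, by $20,981.46

Account A growth factor: (1 + 0.03514/12)^240 ≈ 2.017326234; balance ≈ 6,051.9787.
Account B growth factor: (1 + 0.0565)^40 ≈ 9.0111466075; balance ≈ 27,033.4398.
Account B is larger by 20,981.4611.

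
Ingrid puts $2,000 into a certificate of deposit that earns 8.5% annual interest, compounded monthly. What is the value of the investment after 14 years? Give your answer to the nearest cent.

Periodic rate = 8.5%/12 = 0.00708333; periods = 12·14 = 168.
A = 2,000·(1 + 0.085/12)^168 ≈ 2,000·3.273321484 ≈ 6,546.6430.

$6,546.64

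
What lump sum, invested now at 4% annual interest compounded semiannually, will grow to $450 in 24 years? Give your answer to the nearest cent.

Growth factor = (1 + 0.02)^48 ≈ 2.58707039.
P = 450/2.58707039 ≈ 173.9419.

$173.94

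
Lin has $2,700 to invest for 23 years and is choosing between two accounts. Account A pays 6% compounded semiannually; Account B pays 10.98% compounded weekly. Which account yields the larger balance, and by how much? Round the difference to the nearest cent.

A: (1 + 0.03)^46 ≈ 3.8950437169, so 2,700 × 3.8950437169 ≈ 10,516.6180.
B: (1 + 0.1098/52)^1196 ≈ 12.462666655, so 2,700 × 12.462666655 ≈ 33,649.2000.
Difference ≈ 23,132.5819 in favor of B.

Account B, by $23,132.58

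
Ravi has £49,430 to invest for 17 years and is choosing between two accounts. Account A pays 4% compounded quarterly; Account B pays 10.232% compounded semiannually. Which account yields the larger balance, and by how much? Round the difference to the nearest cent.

Account B, by £172,366.92

Account A growth factor: (1 + 0.01)^68 ≈ 1.9672222021; balance ≈ 97,239.7935.
Account B growth factor: (1 + 0.05116)^34 ≈ 5.45431344432; balance ≈ 269,606.7136.
Account B is larger by 172,366.9201.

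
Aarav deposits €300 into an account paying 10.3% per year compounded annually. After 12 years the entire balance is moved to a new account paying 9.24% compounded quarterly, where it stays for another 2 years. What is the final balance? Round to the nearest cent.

€1,167.81

After 12 years at 10.3%: 300 × 3.242695354 ≈ 972.8086.
Then 2 years at 9.24%: 972.8086 × 1.200451662 ≈ 1,167.8097.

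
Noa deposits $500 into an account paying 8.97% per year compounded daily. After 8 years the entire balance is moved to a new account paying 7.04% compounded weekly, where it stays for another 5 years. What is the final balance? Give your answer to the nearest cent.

$1,456.63

Phase 1: 500·(1 + 0.0897/365)^2920 ≈ 1,024.6639.
Phase 2: 1,024.6639·(1 + 0.0704/52)^260 ≈ 1,456.6315.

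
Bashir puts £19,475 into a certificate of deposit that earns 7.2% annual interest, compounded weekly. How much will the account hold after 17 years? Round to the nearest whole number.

Growth factor = (1 + 0.072/52)^884 ≈ 3.3978857392.
A ≈ 19,475 × 3.3978857392 ≈ 66,173.8248.

£66,174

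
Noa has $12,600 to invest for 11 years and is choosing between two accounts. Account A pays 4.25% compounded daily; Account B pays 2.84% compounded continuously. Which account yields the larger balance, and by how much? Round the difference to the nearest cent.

Account A, by $2,888.61

A: (1 + 0.0425/365)^4015 ≈ 1.5959557685, so 12,600 × 1.5959557685 ≈ 20,109.0427.
B: e^(0.0284·11) = e^0.3124 ≈ 1.3667012642, so 12,600 × 1.3667012642 ≈ 17,220.4359.
Difference ≈ 2,888.6068 in favor of A.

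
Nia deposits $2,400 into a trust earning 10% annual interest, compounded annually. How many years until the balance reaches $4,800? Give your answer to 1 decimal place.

7.3 years

We need (1 + 0.1)^t = 2, so t = ln 2 / ln 1.1 ≈ 7.2725.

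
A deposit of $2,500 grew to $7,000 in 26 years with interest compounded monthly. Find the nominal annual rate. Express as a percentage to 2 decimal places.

The 312-period growth factor is 7,000/2,500 = 2.8.
r/12 = 2.8^(1/312) − 1 ≈ 0.00330551, so r ≈ 12·0.00330551 = 3.96662%.

3.97%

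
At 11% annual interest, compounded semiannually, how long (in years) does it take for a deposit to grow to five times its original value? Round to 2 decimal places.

(1 + 0.055)^(2t) = 5.
2t = ln 5 / ln(1 + 0.055) ≈ 1.6094/0.0535408 ≈ 30.0600.
t ≈ 15.0300.

15.03 years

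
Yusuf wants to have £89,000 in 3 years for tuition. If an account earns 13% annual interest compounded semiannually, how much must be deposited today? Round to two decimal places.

£60,994.74

Periodic rate = 13%/2 = 0.065; 6 periods.
P = 89,000/(1 + 0.065)^6 ≈ 89,000/1.4591422965 ≈ 60,994.7366.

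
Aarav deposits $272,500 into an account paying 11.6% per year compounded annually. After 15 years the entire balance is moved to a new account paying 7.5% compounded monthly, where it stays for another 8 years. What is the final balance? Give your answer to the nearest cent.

$2,570,959.23

Phase 1: 272,500·(1 + 0.116)^15 ≈ 1,413,609.4040.
Phase 2: 1,413,609.4040·(1 + 0.00625)^96 ≈ 2,570,959.2301.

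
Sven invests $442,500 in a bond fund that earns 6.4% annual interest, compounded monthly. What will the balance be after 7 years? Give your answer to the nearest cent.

Periodic rate = 6.4%/12 = 0.00533333; periods = 12·7 = 84.
A = 442,500·(1 + 0.064/12)^84 ≈ 442,500·1.56331655937 ≈ 691,767.5775.

$691,767.58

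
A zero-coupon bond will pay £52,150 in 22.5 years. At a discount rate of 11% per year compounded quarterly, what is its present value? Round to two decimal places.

£4,538.26

Growth factor = (1 + 0.0275)^90 ≈ 11.491183222.
P = 52,150/11.491183222 ≈ 4,538.2620.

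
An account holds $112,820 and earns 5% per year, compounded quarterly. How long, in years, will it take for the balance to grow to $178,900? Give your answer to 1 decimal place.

We need (1 + 0.0125)^(4t) = 1.5857, so 4t = ln 1.5857 / ln 1.0125 ≈ 37.1127.
t ≈ 37.1127/4 = 9.2782 years.

9.3 years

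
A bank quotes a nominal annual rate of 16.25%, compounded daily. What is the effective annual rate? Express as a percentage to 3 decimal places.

EAR = (1 + 16.25%/365)^365 − 1 = (1 + 0.000445205)^365 − 1.
(1 + 0.000445205)^365 ≈ 1.176406, so EAR ≈ 17.64058%.

17.641%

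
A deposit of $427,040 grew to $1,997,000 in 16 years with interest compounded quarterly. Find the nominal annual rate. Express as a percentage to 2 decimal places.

9.76%

The 64-period growth factor is 1,997,000/427,040 = 4.67638.
r/4 = 4.67638^(1/64) − 1 ≈ 0.0243947, so r ≈ 4·0.0243947 = 9.75789%.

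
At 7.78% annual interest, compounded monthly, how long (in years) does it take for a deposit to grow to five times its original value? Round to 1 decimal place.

20.8 years

(1 + 0.00648333)^(12t) = 5.
12t = ln 5 / ln(1 + 0.00648333) ≈ 1.6094/0.00646241 ≈ 249.0462.
t ≈ 20.7539.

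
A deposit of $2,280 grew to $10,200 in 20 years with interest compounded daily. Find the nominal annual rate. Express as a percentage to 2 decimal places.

The 7300-period growth factor is 10,200/2,280 = 4.47368.
r/365 = 4.47368^(1/7300) − 1 ≈ 0.000205256, so r ≈ 365·0.000205256 = 7.49183%.

7.49%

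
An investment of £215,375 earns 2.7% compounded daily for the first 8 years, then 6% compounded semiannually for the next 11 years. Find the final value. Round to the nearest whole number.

£512,175

Phase 1: 215,375·(1 + 0.027/365)^2920 ≈ 267,300.2895.
Phase 2: 267,300.2895·(1 + 0.03)^22 ≈ 512,174.9959.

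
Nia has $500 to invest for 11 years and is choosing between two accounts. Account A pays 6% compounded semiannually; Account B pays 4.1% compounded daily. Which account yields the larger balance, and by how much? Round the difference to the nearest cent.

Account A growth factor: (1 + 0.03)^22 ≈ 1.91610341; balance ≈ 958.0517.
Account B growth factor: (1 + 0.041/365)^4015 ≈ 1.56984152; balance ≈ 784.9208.
Account A is larger by 173.1309.

Account A, by $173.13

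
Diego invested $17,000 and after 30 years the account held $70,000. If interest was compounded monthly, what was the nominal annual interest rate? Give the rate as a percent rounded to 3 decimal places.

4.727%

(1 + r/12)^360 = 70,000/17,000 = 4.11765.
1 + r/12 = 4.11765^(1/360) ≈ 1.003939, so r/12 ≈ 0.00393908.
r ≈ 12·0.00393908 = 4.72689%.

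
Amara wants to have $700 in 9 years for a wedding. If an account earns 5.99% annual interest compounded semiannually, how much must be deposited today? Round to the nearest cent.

$411.54

Growth factor = (1 + 0.02995)^18 ≈ 1.70094611.
P = 700/1.70094611 ≈ 411.5357.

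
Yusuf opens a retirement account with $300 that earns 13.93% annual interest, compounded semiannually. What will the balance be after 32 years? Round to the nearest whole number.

$22,315

Growth factor = (1 + 0.06965)^64 ≈ 74.382113148.
A ≈ 300 × 74.382113148 ≈ 22,314.6339.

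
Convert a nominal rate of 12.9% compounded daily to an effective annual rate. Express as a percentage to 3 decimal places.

13.766%

EAR = (1 + 12.9%/365)^365 − 1 = (1 + 0.000353425)^365 − 1.
(1 + 0.000353425)^365 ≈ 1.137664, so EAR ≈ 13.76642%.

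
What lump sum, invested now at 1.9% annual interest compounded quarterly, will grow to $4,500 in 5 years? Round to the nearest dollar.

$4,093

Growth factor = (1 + 0.00475)^20 ≈ 1.099411555.
P = 4,500/1.099411555 ≈ 4,093.0987.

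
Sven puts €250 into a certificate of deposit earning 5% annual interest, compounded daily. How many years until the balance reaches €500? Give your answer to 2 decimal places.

(1 + 0.000136986)^(365t) = 500/250 = 2.
365t·ln(1 + 0.000136986) = ln(2); 365t = 0.69315/0.000136977 ≈ 5060.3210.
t ≈ 13.8639 years.

13.86 years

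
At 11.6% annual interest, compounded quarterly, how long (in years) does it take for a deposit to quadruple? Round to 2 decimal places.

(1 + 0.029)^(4t) = 4.
4t = ln 4 / ln(1 + 0.029) ≈ 1.3863/0.0285875 ≈ 48.4931.
t ≈ 12.1233.

12.12 years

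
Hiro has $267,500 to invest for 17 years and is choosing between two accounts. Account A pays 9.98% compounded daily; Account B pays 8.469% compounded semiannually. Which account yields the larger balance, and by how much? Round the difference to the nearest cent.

Account A, by $363,215.18

Account A growth factor: (1 + 0.0998/365)^6205 ≈ 5.454102600035; balance ≈ 1,458,972.4455.
Account B growth factor: (1 + 0.042345)^34 ≈ 4.096288860249; balance ≈ 1,095,757.2701.
Account A is larger by 363,215.1754.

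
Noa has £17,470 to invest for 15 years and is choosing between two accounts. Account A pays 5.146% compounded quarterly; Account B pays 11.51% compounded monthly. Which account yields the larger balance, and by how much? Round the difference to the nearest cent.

A: (1 + 0.012865)^60 ≈ 2.1532469922, so 17,470 × 2.1532469922 ≈ 37,617.2250.
B: (1 + 0.1151/12)^180 ≈ 5.574889864, so 17,470 × 5.574889864 ≈ 97,393.3259.
Difference ≈ 59,776.1010 in favor of B.

Account B, by £59,776.10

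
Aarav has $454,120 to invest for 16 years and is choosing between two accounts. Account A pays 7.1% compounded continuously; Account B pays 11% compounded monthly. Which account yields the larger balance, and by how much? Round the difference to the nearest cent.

Account B, by $1,204,205.91

A: e^(0.071·16) = e^1.136 ≈ 3.114286272553, so 454,120 × 3.114286272553 ≈ 1,414,259.6821.
B: (1 + 0.11/12)^192 ≈ 5.766021299458, so 454,120 × 5.766021299458 ≈ 2,618,465.5925.
Difference ≈ 1,204,205.9104 in favor of B.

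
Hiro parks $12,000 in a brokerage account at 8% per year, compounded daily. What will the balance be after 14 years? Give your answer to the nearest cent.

$36,773.74

Growth factor = (1 + 0.08/365)^5110 ≈ 3.064478102.
A ≈ 12,000 × 3.064478102 ≈ 36,773.7372.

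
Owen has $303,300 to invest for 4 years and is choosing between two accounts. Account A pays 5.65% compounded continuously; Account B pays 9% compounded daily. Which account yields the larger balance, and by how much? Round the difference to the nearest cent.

A: e^(0.0565·4) = e^0.226 ≈ 1.25357566528, so 303,300 × 1.25357566528 ≈ 380,209.4993.
B: (1 + 0.09/365)^1460 ≈ 1.43326581016, so 303,300 × 1.43326581016 ≈ 434,709.5202.
Difference ≈ 54,500.0209 in favor of B.

Account B, by $54,500.02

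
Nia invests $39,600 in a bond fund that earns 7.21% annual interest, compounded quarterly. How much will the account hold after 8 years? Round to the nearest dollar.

Growth factor = (1 + 0.018025)^32 ≈ 1.7712105247.
A ≈ 39,600 × 1.7712105247 ≈ 70,139.9368.

$70,140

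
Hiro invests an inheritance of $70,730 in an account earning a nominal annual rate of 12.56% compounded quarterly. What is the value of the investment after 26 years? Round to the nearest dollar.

$1,762,077

Periodic rate = 12.56%/4 = 0.0314; periods = 4·26 = 104.
A = 70,730·(1 + 0.0314)^104 ≈ 70,730·24.91272392632 ≈ 1,762,076.9633.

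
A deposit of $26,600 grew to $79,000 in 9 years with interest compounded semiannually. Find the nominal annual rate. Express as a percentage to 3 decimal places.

The 18-period growth factor is 79,000/26,600 = 2.96992.
r/2 = 2.96992^(1/18) − 1 ≈ 0.0623403, so r ≈ 2·0.0623403 = 12.46805%.

12.468%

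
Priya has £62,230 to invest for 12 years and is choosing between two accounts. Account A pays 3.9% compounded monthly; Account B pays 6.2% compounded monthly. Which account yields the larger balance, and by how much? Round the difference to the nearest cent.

A: (1 + 0.00325)^144 ≈ 1.5955861226, so 62,230 × 1.5955861226 ≈ 99,293.3244.
B: (1 + 0.062/12)^144 ≈ 2.10030924765, so 62,230 × 2.10030924765 ≈ 130,702.2445.
Difference ≈ 31,408.9201 in favor of B.

Account B, by £31,408.92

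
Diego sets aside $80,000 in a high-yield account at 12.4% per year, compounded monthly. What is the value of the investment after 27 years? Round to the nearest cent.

$2,236,901.40

Periodic rate = 12.4%/12 = 0.0103333; periods = 12·27 = 324.
A = 80,000·(1 + 0.124/12)^324 ≈ 80,000·27.96126747461 ≈ 2,236,901.3980.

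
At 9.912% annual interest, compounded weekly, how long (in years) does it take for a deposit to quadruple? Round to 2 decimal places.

(1 + 0.00190615)^(52t) = 4.
52t = ln 4 / ln(1 + 0.00190615) ≈ 1.3863/0.00190434 ≈ 727.9660.
t ≈ 13.9993.

14.00 years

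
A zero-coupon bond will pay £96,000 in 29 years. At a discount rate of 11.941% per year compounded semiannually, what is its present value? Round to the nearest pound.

Growth factor = (1 + 0.059705)^58 ≈ 28.888769334.
P = 96,000/28.888769334 ≈ 3,323.0907.

£3,323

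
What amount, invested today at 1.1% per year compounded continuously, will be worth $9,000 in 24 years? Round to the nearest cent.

$6,911.76

P = A·e^(−rt) = 9,000·e^(−0.264).
e^(−0.264) ≈ 0.7679735397, so P ≈ 6,911.7619.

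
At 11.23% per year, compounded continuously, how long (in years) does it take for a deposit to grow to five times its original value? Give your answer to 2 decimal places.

14.33 years

e^(0.1123t) = 5, so 0.1123t = ln 5 ≈ 1.6094.
t ≈ 1.6094/0.1123 ≈ 14.3316.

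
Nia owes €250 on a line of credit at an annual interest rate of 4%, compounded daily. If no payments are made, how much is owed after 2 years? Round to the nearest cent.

€270.82

Periodic rate = 4%/365 = 0.000109589; periods = 365·2 = 730.
A = 250·(1 + 0.04/365)^730 ≈ 250·1.08328232 ≈ 270.8206.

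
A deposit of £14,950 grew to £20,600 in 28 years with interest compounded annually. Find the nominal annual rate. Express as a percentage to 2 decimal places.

1.15%

(1 + r)^28 = 20,600/14,950 = 1.37793.
1 + r = 1.37793^(1/28) ≈ 1.011515, so r ≈ 0.0115151.
r ≈ 1.15151%.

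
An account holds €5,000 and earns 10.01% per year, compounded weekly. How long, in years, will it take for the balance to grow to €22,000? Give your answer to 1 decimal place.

14.8 years

We need (1 + 0.001925)^(52t) = 4.4, so 52t = ln 4.4 / ln 1.001925 ≈ 770.4053.
t ≈ 770.4053/52 = 14.8155 years.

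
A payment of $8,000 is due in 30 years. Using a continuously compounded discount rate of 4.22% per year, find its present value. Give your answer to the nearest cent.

$2,255.66

P = A·e^(−rt) = 8,000·e^(−1.266).
e^(−1.266) ≈ 0.2819571979, so P ≈ 2,255.6576.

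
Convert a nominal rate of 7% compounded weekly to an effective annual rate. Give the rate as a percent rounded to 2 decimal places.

7.25%

One year is 52 periods at 0.00134615 each: (1 + 0.00134615)^52 ≈ 1.072458.
EAR = 1.072458 − 1 ≈ 7.24577%.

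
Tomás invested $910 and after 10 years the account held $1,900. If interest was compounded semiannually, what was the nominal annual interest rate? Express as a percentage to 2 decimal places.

7.50%

The 20-period growth factor is 1,900/910 = 2.08791.
r/2 = 2.08791^(1/20) − 1 ≈ 0.037494, so r ≈ 2·0.037494 = 7.49881%.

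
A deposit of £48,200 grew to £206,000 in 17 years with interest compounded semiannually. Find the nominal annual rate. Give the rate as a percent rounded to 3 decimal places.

The 34-period growth factor is 206,000/48,200 = 4.27386.
r/2 = 4.27386^(1/34) − 1 ≈ 0.0436468, so r ≈ 2·0.0436468 = 8.72935%.

8.729%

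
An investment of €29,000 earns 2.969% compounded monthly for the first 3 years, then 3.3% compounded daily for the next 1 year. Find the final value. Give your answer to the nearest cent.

€32,761.51

After 3 years at 2.969%: 29,000 × 1.0930369279 ≈ 31,698.0709.
Then 1 years at 3.3%: 31,698.0709 × 1.0335489975 ≈ 32,761.5094.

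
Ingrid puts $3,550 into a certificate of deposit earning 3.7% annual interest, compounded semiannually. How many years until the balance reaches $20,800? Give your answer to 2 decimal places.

48.22 years

(1 + 0.0185)^(2t) = 20,800/3,550 = 5.8592.
2t·ln(1 + 0.0185) = ln(5.8592); 2t = 1.768/0.018331 ≈ 96.4492.
t ≈ 48.2246 years.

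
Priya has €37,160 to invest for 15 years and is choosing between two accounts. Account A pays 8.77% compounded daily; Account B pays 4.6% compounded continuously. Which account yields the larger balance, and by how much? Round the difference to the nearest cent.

Account A, by €64,372.62

A: (1 + 0.0877/365)^5475 ≈ 3.72602501245, so 37,160 × 3.72602501245 ≈ 138,459.0895.
B: e^(0.046·15) = e^0.69 ≈ 1.9937155332, so 37,160 × 1.9937155332 ≈ 74,086.4692.
Difference ≈ 64,372.6202 in favor of A.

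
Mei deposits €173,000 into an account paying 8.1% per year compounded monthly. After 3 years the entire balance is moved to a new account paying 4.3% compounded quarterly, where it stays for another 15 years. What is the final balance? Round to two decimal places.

After 3 years at 8.1%: 173,000 × 1.27402801535 ≈ 220,406.8467.
Then 15 years at 4.3%: 220,406.8467 × 1.89943746698 ≈ 418,649.0225.

€418,649.02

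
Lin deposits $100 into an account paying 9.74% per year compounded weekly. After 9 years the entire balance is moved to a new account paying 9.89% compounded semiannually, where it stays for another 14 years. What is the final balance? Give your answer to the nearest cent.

After 9 years at 9.74%: 100 × 2.40074728 ≈ 240.0747.
Then 14 years at 9.89%: 240.0747 × 3.86303864 ≈ 927.4180.

$927.42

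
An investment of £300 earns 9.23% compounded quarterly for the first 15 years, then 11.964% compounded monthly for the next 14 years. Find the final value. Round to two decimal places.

Phase 1: 300·(1 + 0.023075)^60 ≈ 1,179.1515.
Phase 2: 1,179.1515·(1 + 0.00997)^168 ≈ 6,242.9978.

£6,243.00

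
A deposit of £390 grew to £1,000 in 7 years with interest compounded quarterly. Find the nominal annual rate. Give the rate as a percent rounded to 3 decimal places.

13.680%

The 28-period growth factor is 1,000/390 = 2.5641.
r/4 = 2.5641^(1/28) − 1 ≈ 0.0342007, so r ≈ 4·0.0342007 = 13.68029%.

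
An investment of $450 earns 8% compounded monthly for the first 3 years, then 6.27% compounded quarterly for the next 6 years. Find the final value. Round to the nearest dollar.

$830

Phase 1: 450·(1 + 0.08/12)^36 ≈ 571.6067.
Phase 2: 571.6067·(1 + 0.015675)^24 ≈ 830.2552.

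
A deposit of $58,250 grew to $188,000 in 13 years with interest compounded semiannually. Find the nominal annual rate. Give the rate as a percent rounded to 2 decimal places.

(1 + r/2)^26 = 188,000/58,250 = 3.22747.
1 + r/2 = 3.22747^(1/26) ≈ 1.046096, so r/2 ≈ 0.0460962.
r ≈ 2·0.0460962 = 9.21923%.

9.22%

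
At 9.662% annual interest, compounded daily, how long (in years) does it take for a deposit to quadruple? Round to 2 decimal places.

14.35 years

(1 + 0.000264712)^(365t) = 4.
365t = ln 4 / ln(1 + 0.000264712) ≈ 1.3863/0.000264677 ≈ 5237.6776.
t ≈ 14.3498.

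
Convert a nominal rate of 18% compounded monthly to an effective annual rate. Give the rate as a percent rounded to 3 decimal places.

EAR = (1 + 18%/12)^12 − 1 = (1 + 0.015)^12 − 1.
(1 + 0.015)^12 ≈ 1.195618, so EAR ≈ 19.56182%.

19.562%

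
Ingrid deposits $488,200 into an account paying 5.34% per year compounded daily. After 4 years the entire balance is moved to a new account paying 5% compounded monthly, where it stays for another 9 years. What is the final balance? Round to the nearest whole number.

$947,072

After 4 years at 5.34%: 488,200 × 1.23810796112 ≈ 604,444.3066.
Then 9 years at 5%: 604,444.3066 × 1.56684664942 ≈ 947,071.5366.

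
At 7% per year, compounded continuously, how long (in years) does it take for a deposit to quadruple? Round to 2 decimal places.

e^(0.07t) = 4, so 0.07t = ln 4 ≈ 1.3863.
t ≈ 1.3863/0.07 ≈ 19.8042.

19.80 years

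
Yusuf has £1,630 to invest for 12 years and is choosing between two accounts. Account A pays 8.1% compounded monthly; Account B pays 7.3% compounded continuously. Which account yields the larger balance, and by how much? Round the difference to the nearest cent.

Account A, by £380.33

A: (1 + 0.00675)^144 ≈ 2.63460743, so 1,630 × 2.63460743 ≈ 4,294.4101.
B: e^(0.073·12) = e^0.876 ≈ 2.401275369, so 1,630 × 2.401275369 ≈ 3,914.0789.
Difference ≈ 380.3313 in favor of A.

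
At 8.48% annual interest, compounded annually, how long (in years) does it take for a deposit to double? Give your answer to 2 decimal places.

(1 + 0.0848)^t = 2.
t = ln 2 / ln(1 + 0.0848) ≈ 0.69315/0.0813956 ≈ 8.5158.

8.52 years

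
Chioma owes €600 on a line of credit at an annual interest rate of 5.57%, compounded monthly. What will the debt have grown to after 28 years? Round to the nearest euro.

€2,844

Periodic rate = 5.57%/12 = 0.00464167; periods = 12·28 = 336.
A = 600·(1 + 0.0557/12)^336 ≈ 600·4.739784118 ≈ 2,843.8705.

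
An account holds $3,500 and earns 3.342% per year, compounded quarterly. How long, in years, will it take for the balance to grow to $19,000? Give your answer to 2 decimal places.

We need (1 + 0.008355)^(4t) = 5.4286, so 4t = ln 5.4286 / ln 1.008355 ≈ 203.3194.
t ≈ 203.3194/4 = 50.8298 years.

50.83 years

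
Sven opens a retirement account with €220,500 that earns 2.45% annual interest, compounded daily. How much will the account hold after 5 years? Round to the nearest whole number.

€249,234

Periodic rate = 2.45%/365 = 0.0000671233; periods = 365·5 = 1825.
A = 220,500·(1 + 0.0245/365)^1825 ≈ 220,500·1.13031447321 ≈ 249,234.3413.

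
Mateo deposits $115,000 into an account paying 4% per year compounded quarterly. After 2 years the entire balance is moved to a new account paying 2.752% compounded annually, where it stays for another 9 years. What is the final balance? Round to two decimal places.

$158,994.24

Phase 1: 115,000·(1 + 0.01)^8 ≈ 124,528.5211.
Phase 2: 124,528.5211·(1 + 0.02752)^9 ≈ 158,994.2380.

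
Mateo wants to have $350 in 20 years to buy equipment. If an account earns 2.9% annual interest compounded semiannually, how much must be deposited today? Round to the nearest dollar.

Growth factor = (1 + 0.0145)^40 ≈ 1.77861543.
P = 350/1.77861543 ≈ 196.7823.

$197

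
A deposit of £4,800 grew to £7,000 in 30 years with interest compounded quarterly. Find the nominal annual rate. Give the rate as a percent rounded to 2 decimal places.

1.26%

The 120-period growth factor is 7,000/4,800 = 1.45833.
r/4 = 1.45833^(1/120) − 1 ≈ 0.00314907, so r ≈ 4·0.00314907 = 1.25963%.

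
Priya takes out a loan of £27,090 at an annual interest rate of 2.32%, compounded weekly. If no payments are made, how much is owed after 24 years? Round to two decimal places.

Growth factor = (1 + 0.0232/52)^1248 ≈ 1.7448626251.
A ≈ 27,090 × 1.7448626251 ≈ 47,268.3285.

£47,268.33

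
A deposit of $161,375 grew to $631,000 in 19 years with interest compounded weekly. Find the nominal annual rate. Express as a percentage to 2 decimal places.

7.18%

(1 + r/52)^988 = 631,000/161,375 = 3.91015.
1 + r/52 = 3.91015^(1/988) ≈ 1.001381, so r/52 ≈ 0.00138109.
r ≈ 52·0.00138109 = 7.18167%.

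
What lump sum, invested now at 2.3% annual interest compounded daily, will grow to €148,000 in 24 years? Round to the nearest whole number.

Growth factor = (1 + 0.023/365)^8760 ≈ 1.73669278955.
P = 148,000/1.73669278955 ≈ 85,219.4475.

€85,219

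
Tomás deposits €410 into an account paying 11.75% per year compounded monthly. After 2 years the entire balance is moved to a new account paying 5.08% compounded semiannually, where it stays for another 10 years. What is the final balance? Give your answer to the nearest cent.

After 2 years at 11.75%: 410 × 1.26346372 ≈ 518.0201.
Then 10 years at 5.08%: 518.0201 × 1.65145317 ≈ 855.4860.

€855.49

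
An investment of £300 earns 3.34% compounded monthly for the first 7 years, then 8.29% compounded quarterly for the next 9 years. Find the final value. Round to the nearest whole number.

Phase 1: 300·(1 + 0.0334/12)^84 ≈ 378.8945.
Phase 2: 378.8945·(1 + 0.020725)^36 ≈ 792.9272.

£793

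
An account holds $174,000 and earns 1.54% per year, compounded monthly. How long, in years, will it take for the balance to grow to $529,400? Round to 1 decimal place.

(1 + 0.00128333)^(12t) = 529,400/174,000 = 3.0425.
12t·ln(1 + 0.00128333) = ln(3.0425); 12t = 1.1127/0.00128251 ≈ 867.5866.
t ≈ 72.2989 years.

72.3 years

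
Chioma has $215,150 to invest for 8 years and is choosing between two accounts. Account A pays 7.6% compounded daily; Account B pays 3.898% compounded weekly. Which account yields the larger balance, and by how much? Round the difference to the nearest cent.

Account A, by $101,305.83

A: (1 + 0.076/365)^2920 ≈ 1.83663797018, so 215,150 × 1.83663797018 ≈ 395,152.6593.
B: (1 + 0.03898/52)^416 ≈ 1.36577656417, so 215,150 × 1.36577656417 ≈ 293,846.8278.
Difference ≈ 101,305.8315 in favor of A.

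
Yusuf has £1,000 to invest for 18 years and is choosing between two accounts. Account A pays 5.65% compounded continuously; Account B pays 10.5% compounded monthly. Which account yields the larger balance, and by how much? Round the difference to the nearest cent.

Account A growth factor: e^(0.0565·18) = e^1.017 ≈ 2.764887647; balance ≈ 2,764.8876.
Account B growth factor: (1 + 0.00875)^216 ≈ 6.56517504; balance ≈ 6,565.1750.
Account B is larger by 3,800.2874.

Account B, by £3,800.29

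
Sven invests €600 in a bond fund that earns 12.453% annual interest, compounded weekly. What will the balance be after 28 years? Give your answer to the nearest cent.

€19,527.93

Growth factor = (1 + 0.12453/52)^1456 ≈ 32.5465541.
A ≈ 600 × 32.5465541 ≈ 19,527.9325.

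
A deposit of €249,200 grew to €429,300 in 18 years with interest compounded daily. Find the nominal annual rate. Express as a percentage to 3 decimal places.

3.022%

The 6570-period growth factor is 429,300/249,200 = 1.72271.
r/365 = 1.72271^(1/6570) − 1 ≈ 0.0000827888, so r ≈ 365·0.0000827888 = 3.02179%.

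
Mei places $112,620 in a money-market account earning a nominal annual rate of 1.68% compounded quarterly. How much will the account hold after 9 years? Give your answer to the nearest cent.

Growth factor = (1 + 0.0042)^36 ≈ 1.16286102135.
A ≈ 112,620 × 1.16286102135 ≈ 130,961.4082.

$130,961.41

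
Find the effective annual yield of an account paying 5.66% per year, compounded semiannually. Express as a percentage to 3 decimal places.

5.740%

One year is 2 periods at 0.0283 each: (1 + 0.0283)^2 ≈ 1.057401.
EAR = 1.057401 − 1 ≈ 5.74009%.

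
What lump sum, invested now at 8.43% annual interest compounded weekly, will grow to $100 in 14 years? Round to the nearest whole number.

Periodic rate = 8.43%/52 = 0.00162115; 728 periods.
P = 100/(1 + 0.0843/52)^728 ≈ 100/3.2519161 ≈ 30.7511.

$31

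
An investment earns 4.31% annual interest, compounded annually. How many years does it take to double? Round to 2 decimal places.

(1 + 0.0431)^t = 2.
t = ln 2 / ln(1 + 0.0431) ≈ 0.69315/0.042197 ≈ 16.4264.

16.43 years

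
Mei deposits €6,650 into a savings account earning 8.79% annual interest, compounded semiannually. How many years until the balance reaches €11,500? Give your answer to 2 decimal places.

6.37 years

We need (1 + 0.04395)^(2t) = 1.7293, so 2t = ln 1.7293 / ln 1.04395 ≈ 12.7345.
t ≈ 12.7345/2 = 6.3672 years.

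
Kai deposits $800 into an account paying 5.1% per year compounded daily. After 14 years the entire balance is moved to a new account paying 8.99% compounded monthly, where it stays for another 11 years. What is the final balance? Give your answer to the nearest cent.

Phase 1: 800·(1 + 0.051/365)^5110 ≈ 1,633.6333.
Phase 2: 1,633.6333·(1 + 0.0899/12)^132 ≈ 4,375.4996.

$4,375.50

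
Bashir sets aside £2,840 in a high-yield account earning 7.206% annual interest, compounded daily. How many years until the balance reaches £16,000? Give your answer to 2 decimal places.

(1 + 0.000197425)^(365t) = 16,000/2,840 = 5.6338.
365t·ln(1 + 0.000197425) = ln(5.6338); 365t = 1.7288/0.000197405 ≈ 8757.5450.
t ≈ 23.9933 years.

23.99 years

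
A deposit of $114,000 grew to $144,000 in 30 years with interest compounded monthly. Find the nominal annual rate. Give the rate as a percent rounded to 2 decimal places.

0.78%

(1 + r/12)^360 = 144,000/114,000 = 1.26316.
1 + r/12 = 1.26316^(1/360) ≈ 1.000649, so r/12 ≈ 0.000649141.
r ≈ 12·0.000649141 = 0.77897%.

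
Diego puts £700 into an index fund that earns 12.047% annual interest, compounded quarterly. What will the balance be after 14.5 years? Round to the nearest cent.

Growth factor = (1 + 0.0301175)^58 ≈ 5.590264806.
A ≈ 700 × 5.590264806 ≈ 3,913.1854.

£3,913.19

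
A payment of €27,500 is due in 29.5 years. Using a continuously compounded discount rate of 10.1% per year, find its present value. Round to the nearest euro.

€1,398

P = A·e^(−rt) = 27,500·e^(−2.9795).
e^(−2.9795) ≈ 0.050818236632, so P ≈ 1,397.5015.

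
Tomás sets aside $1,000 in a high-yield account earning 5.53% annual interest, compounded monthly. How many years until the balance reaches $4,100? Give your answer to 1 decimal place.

(1 + 0.00460833)^(12t) = 4,100/1,000 = 4.1.
12t·ln(1 + 0.00460833) = ln(4.1); 12t = 1.411/0.00459775 ≈ 306.8866.
t ≈ 25.5739 years.

25.6 years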